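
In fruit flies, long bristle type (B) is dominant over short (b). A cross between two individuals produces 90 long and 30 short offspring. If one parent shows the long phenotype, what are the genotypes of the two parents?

Observed offspring: 90 long, 30 short
The observed ratio simplifies to 3:1. Short (bb) offspring appear, so each parent must contribute one b allele. The parent stated to show long carries B, so it is Bb. The other parent is then either Bb or bb: Bb × bb would give a 1:1 split, whereas Bb × Bb gives 3:1 — matching the data. So both parents are heterozygous (Bb × Bb).
Parent genotypes: Bb × Bb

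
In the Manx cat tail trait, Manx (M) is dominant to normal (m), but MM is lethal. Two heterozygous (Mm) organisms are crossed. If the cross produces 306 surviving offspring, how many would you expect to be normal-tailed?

Cross: Mm × Mm
Punnett square offspring (before lethality): 1 MM, 2 Mm, 1 mm
The MM genotype is lethal (embryos die); surviving offspring: 2 Mm, 1 mm
normal-tailed: 1 out of 3 → fraction 1/3
Expected count = 1/3 × 306 = 102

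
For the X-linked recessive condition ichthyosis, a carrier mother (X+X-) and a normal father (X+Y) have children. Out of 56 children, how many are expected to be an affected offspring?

Cross: X+X- × X+Y
Offspring: 1 X+X+, 1 X+Y, 1 X+X-, 1 X-Y
Probability of an affected offspring: 1/4
Expected count = 1/4 × 56 = 14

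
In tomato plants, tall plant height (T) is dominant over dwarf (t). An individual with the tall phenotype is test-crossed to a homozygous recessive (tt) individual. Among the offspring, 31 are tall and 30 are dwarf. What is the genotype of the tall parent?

Test cross: ? × tt
Offspring: 31 tall, 30 dwarf — approximately 1:1.
A 1:1 ratio in a test cross indicates the unknown parent is heterozygous (Tt).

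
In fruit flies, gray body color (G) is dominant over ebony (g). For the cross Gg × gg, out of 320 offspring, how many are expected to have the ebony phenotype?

Punnett square for Gg × gg:
Offspring genotypes: 2 Gg, 2 gg
Total offspring: 4
Count with target: 2
Probability: 2/4 = 1/2
Expected count = 1/2 × 320 = 160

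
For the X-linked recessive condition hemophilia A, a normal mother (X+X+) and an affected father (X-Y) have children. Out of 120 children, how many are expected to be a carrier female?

Cross: X+X+ × X-Y
Offspring: 2 X+X-, 2 X+Y
Probability of a carrier female: 2/4 = 1/2
Expected count = 1/2 × 120 = 60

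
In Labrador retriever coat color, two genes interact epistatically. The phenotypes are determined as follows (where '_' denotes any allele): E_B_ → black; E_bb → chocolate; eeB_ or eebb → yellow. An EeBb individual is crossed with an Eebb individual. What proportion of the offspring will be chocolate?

Cross: EeBb × Eebb — consider each gene separately:
E gene: Ee × Ee → 1 EE, 2 Ee, 1 ee → 3 E_ : 1 ee (out of 4)
B gene: Bb × bb → 2 Bb, 2 bb → 2 B_ : 2 bb (out of 4)
Genotype classes (out of 4 × 4 = 16): E_B_ = 3×2 = 6; E_bb = 3×2 = 6; eeB_ = 1×2 = 2; eebb = 1×2 = 2
Apply the phenotype rules: E_B_ (6) → black; E_bb (6) → chocolate; eeB_ (2) + eebb (2) → yellow
Phenotype counts (out of 16): 6 black, 6 chocolate, 4 yellow
chocolate: 6 out of 16
Probability: 6/16 = 3/8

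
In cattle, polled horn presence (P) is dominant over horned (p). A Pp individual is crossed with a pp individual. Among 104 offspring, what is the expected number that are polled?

Punnett square for Pp × pp:
Offspring genotypes: 2 Pp, 2 pp
polled: 2, horned: 2
polled: 2 out of 4 → fraction 1/2
Expected count = 1/2 × 104 = 52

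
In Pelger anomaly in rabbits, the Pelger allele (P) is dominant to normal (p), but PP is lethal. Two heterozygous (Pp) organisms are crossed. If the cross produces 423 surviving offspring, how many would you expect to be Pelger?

Cross: Pp × Pp
Punnett square offspring (before lethality): 1 PP, 2 Pp, 1 pp
The PP genotype is lethal (embryos die); surviving offspring: 2 Pp, 1 pp
Pelger: 2 out of 3 → fraction 2/3
Expected count = 2/3 × 423 = 282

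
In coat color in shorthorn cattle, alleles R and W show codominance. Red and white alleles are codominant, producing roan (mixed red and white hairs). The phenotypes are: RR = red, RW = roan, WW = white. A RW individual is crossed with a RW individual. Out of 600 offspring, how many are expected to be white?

Punnett square for RW × RW:
Offspring genotypes: 1 RR, 2 RW, 1 WW
Phenotype counts: 1 red, 2 roan, 1 white
white: 1 out of 4 → fraction 1/4
Expected count = 1/4 × 600 = 150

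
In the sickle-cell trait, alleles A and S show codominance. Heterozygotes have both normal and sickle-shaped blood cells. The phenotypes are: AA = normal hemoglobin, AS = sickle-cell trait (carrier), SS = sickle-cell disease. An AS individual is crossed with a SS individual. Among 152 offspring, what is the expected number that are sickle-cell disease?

Punnett square for AS × SS:
Offspring genotypes: 2 AS, 2 SS
Phenotype counts: 2 sickle-cell trait (carrier), 2 sickle-cell disease
sickle-cell disease: 2 out of 4 → fraction 1/2
Expected count = 1/2 × 152 = 76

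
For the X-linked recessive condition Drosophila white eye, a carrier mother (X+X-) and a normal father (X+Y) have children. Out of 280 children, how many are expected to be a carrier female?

Cross: X+X- × X+Y
Offspring: 1 X+X+, 1 X+Y, 1 X+X-, 1 X-Y
Probability of a carrier female: 1/4
Expected count = 1/4 × 280 = 70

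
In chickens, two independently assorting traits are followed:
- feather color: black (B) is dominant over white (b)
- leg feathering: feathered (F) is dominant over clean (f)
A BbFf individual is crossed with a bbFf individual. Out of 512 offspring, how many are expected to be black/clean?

Dihybrid cross BbFf × bbFf — consider each gene separately:
feather color: Bb × bb → 2 Bb, 2 bb → 2 B_ : 2 bb (out of 4)
leg feathering: Ff × Ff → 1 FF, 2 Ff, 1 ff → 3 F_ : 1 ff (out of 4)
Combine (counts out of 4 × 4 = 16): black/feathered (B_F_) = 2×3 = 6; black/clean (B_ff) = 2×1 = 2; white/feathered (bbF_) = 2×3 = 6; white/clean (bbff) = 2×1 = 2
Phenotype counts (out of 16): 6 black/feathered, 2 black/clean, 6 white/feathered, 2 white/clean
black/clean: 2 out of 16 → fraction 1/8
Expected count = 1/8 × 512 = 64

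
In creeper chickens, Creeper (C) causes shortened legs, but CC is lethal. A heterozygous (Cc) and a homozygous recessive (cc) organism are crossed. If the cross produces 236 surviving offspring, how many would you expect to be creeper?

Cross: Cc × cc
Punnett square offspring (before lethality): 2 Cc, 2 cc
No CC offspring are produced in this cross.
creeper: 2 out of 4 → fraction 1/2
Expected count = 1/2 × 236 = 118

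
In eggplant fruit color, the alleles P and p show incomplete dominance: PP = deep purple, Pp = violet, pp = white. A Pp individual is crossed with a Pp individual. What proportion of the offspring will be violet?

Punnett square for Pp × Pp:
Offspring genotypes: 1 PP, 2 Pp, 1 pp
Phenotype counts: 1 deep purple, 2 violet, 1 white
violet: 2 out of 4
Probability: 2/4 = 1/2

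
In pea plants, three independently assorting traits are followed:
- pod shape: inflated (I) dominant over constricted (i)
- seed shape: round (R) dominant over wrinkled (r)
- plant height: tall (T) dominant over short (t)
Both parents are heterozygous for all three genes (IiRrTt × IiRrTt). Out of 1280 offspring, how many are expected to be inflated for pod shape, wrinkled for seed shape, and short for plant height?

Trihybrid cross: IiRrTt × IiRrTt
Each trait segregates independently with a 3:1 phenotypic ratio, so each gene contributes 3/4 (dominant) or 1/4 (recessive).
Target: inflated (pod shape), wrinkled (seed shape), short (plant height)
Probability = product of independent per-trait probabilities
= 3/4 × 1/4 × 1/4 = 3/64
Expected count = 3/64 × 1280 = 60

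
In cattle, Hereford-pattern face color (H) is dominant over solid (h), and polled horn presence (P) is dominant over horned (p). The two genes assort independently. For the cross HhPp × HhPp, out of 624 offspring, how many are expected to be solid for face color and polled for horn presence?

Dihybrid cross HhPp × HhPp — consider each gene separately:
face color: Hh × Hh → 1 HH, 2 Hh, 1 hh → 3 H_ : 1 hh (out of 4)
horn presence: Pp × Pp → 1 PP, 2 Pp, 1 pp → 3 P_ : 1 pp (out of 4)
Looking for: solid (hh) and polled (P_)
P(solid) = 1/4, P(polled) = 3/4
P(both) = 1/4 × 3/4 = 3/16
Expected count = 3/16 × 624 = 117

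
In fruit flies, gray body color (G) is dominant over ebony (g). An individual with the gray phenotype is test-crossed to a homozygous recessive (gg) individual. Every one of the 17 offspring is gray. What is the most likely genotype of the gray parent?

Test cross: ? × gg
All offspring are gray.
If the unknown parent were heterozygous (Gg), about half of 17 offspring would be ebony; none are. The unknown parent is most likely homozygous dominant (GG).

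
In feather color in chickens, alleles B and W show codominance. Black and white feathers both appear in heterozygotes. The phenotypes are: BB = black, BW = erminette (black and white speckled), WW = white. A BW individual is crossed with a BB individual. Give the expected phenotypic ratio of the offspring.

Punnett square for BW × BB:
Offspring genotypes: 2 BB, 2 BW
Phenotype counts: 2 black, 2 erminette (black and white speckled)
Ratio: 1 black : 1 erminette (black and white speckled)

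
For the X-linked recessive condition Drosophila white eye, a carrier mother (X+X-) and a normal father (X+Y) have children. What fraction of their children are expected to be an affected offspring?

Cross: X+X- × X+Y
Offspring: 1 X+X+, 1 X+Y, 1 X+X-, 1 X-Y
Probability of an affected offspring: 1/4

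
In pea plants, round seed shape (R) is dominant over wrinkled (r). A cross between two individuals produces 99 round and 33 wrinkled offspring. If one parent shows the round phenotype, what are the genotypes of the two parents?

Observed offspring: 99 round, 33 wrinkled
The observed ratio simplifies to 3:1. Wrinkled (rr) offspring appear, so each parent must contribute one r allele. The parent stated to show round carries R, so it is Rr. The other parent is then either Rr or rr: Rr × rr would give a 1:1 split, whereas Rr × Rr gives 3:1 — matching the data. So both parents are heterozygous (Rr × Rr).
Parent genotypes: Rr × Rr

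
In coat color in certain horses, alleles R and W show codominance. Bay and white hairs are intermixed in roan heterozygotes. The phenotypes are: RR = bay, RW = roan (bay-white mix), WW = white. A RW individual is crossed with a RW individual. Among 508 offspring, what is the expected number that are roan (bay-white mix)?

Punnett square for RW × RW:
Offspring genotypes: 1 RR, 2 RW, 1 WW
Phenotype counts: 1 bay, 2 roan (bay-white mix), 1 white
roan (bay-white mix): 2 out of 4 → fraction 1/2
Expected count = 1/2 × 508 = 254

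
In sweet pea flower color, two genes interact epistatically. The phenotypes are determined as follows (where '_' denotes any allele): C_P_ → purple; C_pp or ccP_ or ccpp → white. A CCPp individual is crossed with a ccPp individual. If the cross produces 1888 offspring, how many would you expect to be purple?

Cross: CCPp × ccPp — consider each gene separately:
C gene: CC × cc → 4 Cc → 4 C_ (out of 4)
P gene: Pp × Pp → 1 PP, 2 Pp, 1 pp → 3 P_ : 1 pp (out of 4)
Genotype classes (out of 4 × 4 = 16): C_P_ = 4×3 = 12; C_pp = 4×1 = 4
Apply the phenotype rules: C_P_ (12) → purple; C_pp (4) → white
Phenotype counts (out of 16): 12 purple, 4 white
purple: 12 out of 16 → fraction 3/4
Expected count = 3/4 × 1888 = 1416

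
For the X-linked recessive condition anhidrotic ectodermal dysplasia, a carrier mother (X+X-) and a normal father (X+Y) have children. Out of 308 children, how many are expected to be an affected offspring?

Cross: X+X- × X+Y
Offspring: 1 X+X+, 1 X+Y, 1 X+X-, 1 X-Y
Probability of an affected offspring: 1/4
Expected count = 1/4 × 308 = 77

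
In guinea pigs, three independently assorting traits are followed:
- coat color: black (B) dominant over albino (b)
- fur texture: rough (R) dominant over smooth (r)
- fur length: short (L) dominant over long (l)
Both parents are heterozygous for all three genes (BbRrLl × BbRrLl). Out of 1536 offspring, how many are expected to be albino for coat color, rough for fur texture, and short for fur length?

Trihybrid cross: BbRrLl × BbRrLl
Each trait segregates independently with a 3:1 phenotypic ratio, so each gene contributes 3/4 (dominant) or 1/4 (recessive).
Target: albino (coat color), rough (fur texture), short (fur length)
Probability = product of independent per-trait probabilities
= 1/4 × 3/4 × 3/4 = 9/64
Expected count = 9/64 × 1536 = 216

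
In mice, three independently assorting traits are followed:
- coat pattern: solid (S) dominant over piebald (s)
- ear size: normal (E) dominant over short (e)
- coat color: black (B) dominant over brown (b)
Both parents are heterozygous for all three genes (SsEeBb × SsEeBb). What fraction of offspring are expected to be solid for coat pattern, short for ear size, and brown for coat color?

Trihybrid cross: SsEeBb × SsEeBb
Each trait segregates independently with a 3:1 phenotypic ratio, so each gene contributes 3/4 (dominant) or 1/4 (recessive).
Target: solid (coat pattern), short (ear size), brown (coat color)
Probability = product of independent per-trait probabilities
= 3/4 × 1/4 × 1/4 = 3/64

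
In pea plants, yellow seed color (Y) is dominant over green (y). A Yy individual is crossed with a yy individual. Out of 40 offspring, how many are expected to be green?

Punnett square for Yy × yy:
Offspring genotypes: 2 Yy, 2 yy
yellow: 2, green: 2
green: 2 out of 4 → fraction 1/2
Expected count = 1/2 × 40 = 20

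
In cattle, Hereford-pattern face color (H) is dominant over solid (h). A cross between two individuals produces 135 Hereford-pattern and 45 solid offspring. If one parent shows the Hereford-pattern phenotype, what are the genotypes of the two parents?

Observed offspring: 135 Hereford-pattern, 45 solid
The observed ratio simplifies to 3:1. Solid (hh) offspring appear, so each parent must contribute one h allele. The parent stated to show Hereford-pattern carries H, so it is Hh. The other parent is then either Hh or hh: Hh × hh would give a 1:1 split, whereas Hh × Hh gives 3:1 — matching the data. So both parents are heterozygous (Hh × Hh).
Parent genotypes: Hh × Hh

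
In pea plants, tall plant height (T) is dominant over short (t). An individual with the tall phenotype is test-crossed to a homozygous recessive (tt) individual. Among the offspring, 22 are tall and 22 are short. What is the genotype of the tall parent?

Test cross: ? × tt
Offspring: 22 tall, 22 short — approximately 1:1.
A 1:1 ratio in a test cross indicates the unknown parent is heterozygous (Tt).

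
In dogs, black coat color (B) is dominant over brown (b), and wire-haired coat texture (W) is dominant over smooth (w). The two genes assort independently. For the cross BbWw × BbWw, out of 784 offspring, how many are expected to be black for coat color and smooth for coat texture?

Dihybrid cross BbWw × BbWw — consider each gene separately:
coat color: Bb × Bb → 1 BB, 2 Bb, 1 bb → 3 B_ : 1 bb (out of 4)
coat texture: Ww × Ww → 1 WW, 2 Ww, 1 ww → 3 W_ : 1 ww (out of 4)
Looking for: black (B_) and smooth (ww)
P(black) = 3/4, P(smooth) = 1/4
P(both) = 3/4 × 1/4 = 3/16
Expected count = 3/16 × 784 = 147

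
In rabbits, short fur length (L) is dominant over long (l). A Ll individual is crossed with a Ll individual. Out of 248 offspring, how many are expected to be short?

Punnett square for Ll × Ll:
Offspring genotypes: 1 LL, 2 Ll, 1 ll
short: 3, long: 1
short: 3 out of 4 → fraction 3/4
Expected count = 3/4 × 248 = 186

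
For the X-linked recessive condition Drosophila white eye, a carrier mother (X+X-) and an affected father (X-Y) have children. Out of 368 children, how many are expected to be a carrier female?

Cross: X+X- × X-Y
Offspring: 1 X+X-, 1 X+Y, 1 X-X-, 1 X-Y
Probability of a carrier female: 1/4
Expected count = 1/4 × 368 = 92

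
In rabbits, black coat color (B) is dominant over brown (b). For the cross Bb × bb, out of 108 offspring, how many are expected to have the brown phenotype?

Punnett square for Bb × bb:
Offspring genotypes: 2 Bb, 2 bb
Total offspring: 4
Count with target: 2
Probability: 2/4 = 1/2
Expected count = 1/2 × 108 = 54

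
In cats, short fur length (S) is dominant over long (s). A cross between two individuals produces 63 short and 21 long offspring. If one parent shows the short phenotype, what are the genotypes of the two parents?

Observed offspring: 63 short, 21 long
The observed ratio simplifies to 3:1. Long (ss) offspring appear, so each parent must contribute one s allele. The parent stated to show short carries S, so it is Ss. The other parent is then either Ss or ss: Ss × ss would give a 1:1 split, whereas Ss × Ss gives 3:1 — matching the data. So both parents are heterozygous (Ss × Ss).
Parent genotypes: Ss × Ss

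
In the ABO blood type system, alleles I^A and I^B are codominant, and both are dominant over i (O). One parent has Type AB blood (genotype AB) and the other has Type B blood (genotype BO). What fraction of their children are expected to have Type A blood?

Cross: AB × BO
Possible offspring genotypes: 1 AB, 1 AO, 1 BB, 1 BO
Blood type counts: 1 Type AB, 1 Type A, 2 Type B
Probability of Type A: 1/4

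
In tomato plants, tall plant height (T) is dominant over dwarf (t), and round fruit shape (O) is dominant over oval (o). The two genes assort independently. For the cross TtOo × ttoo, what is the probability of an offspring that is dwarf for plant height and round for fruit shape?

Dihybrid cross TtOo × ttoo — consider each gene separately:
plant height: Tt × tt → 2 Tt, 2 tt → 2 T_ : 2 tt (out of 4)
fruit shape: Oo × oo → 2 Oo, 2 oo → 2 O_ : 2 oo (out of 4)
Looking for: dwarf (tt) and round (O_)
P(dwarf) = 2/4, P(round) = 2/4
P(both) = 2/4 × 2/4 = 4/16 = 1/4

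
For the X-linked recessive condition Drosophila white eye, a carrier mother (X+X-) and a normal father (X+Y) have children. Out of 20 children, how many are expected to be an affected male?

Cross: X+X- × X+Y
Offspring: 1 X+X+, 1 X+Y, 1 X+X-, 1 X-Y
Probability of an affected male: 1/4
Expected count = 1/4 × 20 = 5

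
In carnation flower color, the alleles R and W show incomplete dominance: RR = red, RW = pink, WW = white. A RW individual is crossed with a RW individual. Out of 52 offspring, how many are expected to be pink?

Punnett square for RW × RW:
Offspring genotypes: 1 RR, 2 RW, 1 WW
Phenotype counts: 1 red, 2 pink, 1 white
pink: 2 out of 4 → fraction 1/2
Expected count = 1/2 × 52 = 26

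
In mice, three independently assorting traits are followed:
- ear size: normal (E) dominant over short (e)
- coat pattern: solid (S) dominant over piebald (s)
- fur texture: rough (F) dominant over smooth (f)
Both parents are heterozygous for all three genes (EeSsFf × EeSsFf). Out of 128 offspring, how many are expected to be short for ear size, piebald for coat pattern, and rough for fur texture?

Trihybrid cross: EeSsFf × EeSsFf
Each trait segregates independently with a 3:1 phenotypic ratio, so each gene contributes 3/4 (dominant) or 1/4 (recessive).
Target: short (ear size), piebald (coat pattern), rough (fur texture)
Probability = product of independent per-trait probabilities
= 1/4 × 1/4 × 3/4 = 3/64
Expected count = 3/64 × 128 = 6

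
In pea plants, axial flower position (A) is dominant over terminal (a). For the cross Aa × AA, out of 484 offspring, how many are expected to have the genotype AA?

Punnett square for Aa × AA:
Offspring genotypes: 2 AA, 2 Aa
Total offspring: 4
Count with target: 2
Probability: 2/4 = 1/2
Expected count = 1/2 × 484 = 242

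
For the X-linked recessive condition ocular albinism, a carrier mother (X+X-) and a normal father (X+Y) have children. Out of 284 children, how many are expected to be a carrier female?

Cross: X+X- × X+Y
Offspring: 1 X+X+, 1 X+Y, 1 X+X-, 1 X-Y
Probability of a carrier female: 1/4
Expected count = 1/4 × 284 = 71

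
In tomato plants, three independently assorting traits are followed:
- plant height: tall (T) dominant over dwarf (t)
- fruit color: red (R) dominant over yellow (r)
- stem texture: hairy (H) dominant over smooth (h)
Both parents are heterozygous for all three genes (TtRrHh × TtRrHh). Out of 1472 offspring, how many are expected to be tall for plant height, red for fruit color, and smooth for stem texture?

Trihybrid cross: TtRrHh × TtRrHh
Each trait segregates independently with a 3:1 phenotypic ratio, so each gene contributes 3/4 (dominant) or 1/4 (recessive).
Target: tall (plant height), red (fruit color), smooth (stem texture)
Probability = product of independent per-trait probabilities
= 3/4 × 3/4 × 1/4 = 9/64
Expected count = 9/64 × 1472 = 207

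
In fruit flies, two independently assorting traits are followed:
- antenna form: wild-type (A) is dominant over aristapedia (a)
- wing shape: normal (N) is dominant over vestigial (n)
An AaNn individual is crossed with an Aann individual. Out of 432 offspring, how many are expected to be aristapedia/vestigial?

Dihybrid cross AaNn × Aann — consider each gene separately:
antenna form: Aa × Aa → 1 AA, 2 Aa, 1 aa → 3 A_ : 1 aa (out of 4)
wing shape: Nn × nn → 2 Nn, 2 nn → 2 N_ : 2 nn (out of 4)
Combine (counts out of 4 × 4 = 16): wild-type/normal (A_N_) = 3×2 = 6; wild-type/vestigial (A_nn) = 3×2 = 6; aristapedia/normal (aaN_) = 1×2 = 2; aristapedia/vestigial (aann) = 1×2 = 2
Phenotype counts (out of 16): 6 wild-type/normal, 6 wild-type/vestigial, 2 aristapedia/normal, 2 aristapedia/vestigial
aristapedia/vestigial: 2 out of 16 → fraction 1/8
Expected count = 1/8 × 432 = 54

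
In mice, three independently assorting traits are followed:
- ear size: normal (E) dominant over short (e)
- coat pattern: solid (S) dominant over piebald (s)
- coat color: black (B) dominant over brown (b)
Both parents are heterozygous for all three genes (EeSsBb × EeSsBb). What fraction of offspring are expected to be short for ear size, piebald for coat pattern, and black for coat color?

Trihybrid cross: EeSsBb × EeSsBb
Each trait segregates independently with a 3:1 phenotypic ratio, so each gene contributes 3/4 (dominant) or 1/4 (recessive).
Target: short (ear size), piebald (coat pattern), black (coat color)
Probability = product of independent per-trait probabilities
= 1/4 × 1/4 × 3/4 = 3/64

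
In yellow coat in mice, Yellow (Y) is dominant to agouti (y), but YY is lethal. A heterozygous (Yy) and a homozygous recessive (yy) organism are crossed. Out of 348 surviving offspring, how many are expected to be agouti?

Cross: Yy × yy
Punnett square offspring (before lethality): 2 Yy, 2 yy
No YY offspring are produced in this cross.
agouti: 2 out of 4 → fraction 1/2
Expected count = 1/2 × 348 = 174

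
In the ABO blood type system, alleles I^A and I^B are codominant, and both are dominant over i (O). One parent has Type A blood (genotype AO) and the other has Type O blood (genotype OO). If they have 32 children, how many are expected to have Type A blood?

Cross: AO × OO
Possible offspring genotypes: 2 AO, 2 OO
Blood type counts: 2 Type A, 2 Type O
Probability of Type A: 2/4 = 1/2
Expected count = 1/2 × 32 = 16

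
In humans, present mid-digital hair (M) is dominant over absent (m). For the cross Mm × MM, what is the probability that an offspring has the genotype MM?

Punnett square for Mm × MM:
Offspring genotypes: 2 MM, 2 Mm
Total offspring: 4
Count with target: 2
Probability: 2/4 = 1/2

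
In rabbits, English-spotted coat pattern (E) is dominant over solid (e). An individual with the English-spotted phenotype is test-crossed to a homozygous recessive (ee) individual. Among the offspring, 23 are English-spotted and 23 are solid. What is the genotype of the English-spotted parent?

Test cross: ? × ee
Offspring: 23 English-spotted, 23 solid — approximately 1:1.
A 1:1 ratio in a test cross indicates the unknown parent is heterozygous (Ee).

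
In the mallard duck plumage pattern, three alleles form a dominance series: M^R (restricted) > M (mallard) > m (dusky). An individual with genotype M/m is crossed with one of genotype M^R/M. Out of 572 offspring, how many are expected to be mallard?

Cross: M/m × M^R/M
Allele dominance: M^R > M > m
Offspring genotypes: 1 M^R/M, 1 M/M, 1 M^R/m, 1 M/m
Phenotype counts: 2 restricted, 2 mallard
mallard: 2 out of 4 → fraction 1/2
Expected count = 1/2 × 572 = 286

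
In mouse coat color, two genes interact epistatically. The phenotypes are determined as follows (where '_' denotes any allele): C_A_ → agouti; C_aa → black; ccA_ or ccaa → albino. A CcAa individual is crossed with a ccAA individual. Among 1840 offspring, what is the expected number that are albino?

Cross: CcAa × ccAA — consider each gene separately:
C gene: Cc × cc → 2 Cc, 2 cc → 2 C_ : 2 cc (out of 4)
A gene: Aa × AA → 2 AA, 2 Aa → 4 A_ (out of 4)
Genotype classes (out of 4 × 4 = 16): C_A_ = 2×4 = 8; ccA_ = 2×4 = 8
Apply the phenotype rules: C_A_ (8) → agouti; ccA_ (8) → albino
Phenotype counts (out of 16): 8 agouti, 8 albino
albino: 8 out of 16 → fraction 1/2
Expected count = 1/2 × 1840 = 920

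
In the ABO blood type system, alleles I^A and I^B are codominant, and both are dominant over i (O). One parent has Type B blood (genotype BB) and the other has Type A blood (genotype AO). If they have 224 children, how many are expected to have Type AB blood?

Cross: BB × AO
Possible offspring genotypes: 2 AB, 2 BO
Blood type counts: 2 Type AB, 2 Type B
Probability of Type AB: 2/4 = 1/2
Expected count = 1/2 × 224 = 112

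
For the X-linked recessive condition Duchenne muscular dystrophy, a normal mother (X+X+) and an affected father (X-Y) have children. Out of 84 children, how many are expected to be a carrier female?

Cross: X+X+ × X-Y
Offspring: 2 X+X-, 2 X+Y
Probability of a carrier female: 2/4 = 1/2
Expected count = 1/2 × 84 = 42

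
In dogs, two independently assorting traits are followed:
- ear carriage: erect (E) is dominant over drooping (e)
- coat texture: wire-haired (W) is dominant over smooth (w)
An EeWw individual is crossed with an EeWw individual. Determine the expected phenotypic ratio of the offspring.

Dihybrid cross EeWw × EeWw — consider each gene separately:
ear carriage: Ee × Ee → 1 EE, 2 Ee, 1 ee → 3 E_ : 1 ee (out of 4)
coat texture: Ww × Ww → 1 WW, 2 Ww, 1 ww → 3 W_ : 1 ww (out of 4)
Combine (counts out of 4 × 4 = 16): erect/wire-haired (E_W_) = 3×3 = 9; erect/smooth (E_ww) = 3×1 = 3; drooping/wire-haired (eeW_) = 1×3 = 3; drooping/smooth (eeww) = 1×1 = 1
Phenotype counts (out of 16): 9 erect/wire-haired, 3 erect/smooth, 3 drooping/wire-haired, 1 drooping/smooth
Ratio: 9 erect/wire-haired : 3 erect/smooth : 3 drooping/wire-haired : 1 drooping/smooth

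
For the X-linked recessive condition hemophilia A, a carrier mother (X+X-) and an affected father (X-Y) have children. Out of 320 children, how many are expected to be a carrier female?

Cross: X+X- × X-Y
Offspring: 1 X+X-, 1 X+Y, 1 X-X-, 1 X-Y
Probability of a carrier female: 1/4
Expected count = 1/4 × 320 = 80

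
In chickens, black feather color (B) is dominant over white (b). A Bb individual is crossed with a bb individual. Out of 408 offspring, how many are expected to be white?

Punnett square for Bb × bb:
Offspring genotypes: 2 Bb, 2 bb
black: 2, white: 2
white: 2 out of 4 → fraction 1/2
Expected count = 1/2 × 408 = 204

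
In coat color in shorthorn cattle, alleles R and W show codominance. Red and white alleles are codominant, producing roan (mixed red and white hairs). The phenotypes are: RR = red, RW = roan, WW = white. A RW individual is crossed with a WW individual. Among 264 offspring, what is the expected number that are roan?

Punnett square for RW × WW:
Offspring genotypes: 2 RW, 2 WW
Phenotype counts: 2 roan, 2 white
roan: 2 out of 4 → fraction 1/2
Expected count = 1/2 × 264 = 132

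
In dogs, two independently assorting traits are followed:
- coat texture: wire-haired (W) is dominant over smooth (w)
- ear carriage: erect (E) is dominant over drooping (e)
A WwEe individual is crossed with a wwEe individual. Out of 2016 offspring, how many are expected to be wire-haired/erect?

Dihybrid cross WwEe × wwEe — consider each gene separately:
coat texture: Ww × ww → 2 Ww, 2 ww → 2 W_ : 2 ww (out of 4)
ear carriage: Ee × Ee → 1 EE, 2 Ee, 1 ee → 3 E_ : 1 ee (out of 4)
Combine (counts out of 4 × 4 = 16): wire-haired/erect (W_E_) = 2×3 = 6; wire-haired/drooping (W_ee) = 2×1 = 2; smooth/erect (wwE_) = 2×3 = 6; smooth/drooping (wwee) = 2×1 = 2
Phenotype counts (out of 16): 6 wire-haired/erect, 2 wire-haired/drooping, 6 smooth/erect, 2 smooth/drooping
wire-haired/erect: 6 out of 16 → fraction 3/8
Expected count = 3/8 × 2016 = 756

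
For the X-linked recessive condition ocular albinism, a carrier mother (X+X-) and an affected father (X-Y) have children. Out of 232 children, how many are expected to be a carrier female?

Cross: X+X- × X-Y
Offspring: 1 X+X-, 1 X+Y, 1 X-X-, 1 X-Y
Probability of a carrier female: 1/4
Expected count = 1/4 × 232 = 58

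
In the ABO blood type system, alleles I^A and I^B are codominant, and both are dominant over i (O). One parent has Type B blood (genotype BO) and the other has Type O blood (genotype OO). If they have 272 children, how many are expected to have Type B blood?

Cross: BO × OO
Possible offspring genotypes: 2 BO, 2 OO
Blood type counts: 2 Type B, 2 Type O
Probability of Type B: 2/4 = 1/2
Expected count = 1/2 × 272 = 136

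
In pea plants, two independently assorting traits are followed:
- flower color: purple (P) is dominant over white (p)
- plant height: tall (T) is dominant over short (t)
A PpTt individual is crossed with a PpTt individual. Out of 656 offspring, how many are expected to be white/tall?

Dihybrid cross PpTt × PpTt — consider each gene separately:
flower color: Pp × Pp → 1 PP, 2 Pp, 1 pp → 3 P_ : 1 pp (out of 4)
plant height: Tt × Tt → 1 TT, 2 Tt, 1 tt → 3 T_ : 1 tt (out of 4)
Combine (counts out of 4 × 4 = 16): purple/tall (P_T_) = 3×3 = 9; purple/short (P_tt) = 3×1 = 3; white/tall (ppT_) = 1×3 = 3; white/short (pptt) = 1×1 = 1
Phenotype counts (out of 16): 9 purple/tall, 3 purple/short, 3 white/tall, 1 white/short
white/tall: 3 out of 16 → fraction 3/16
Expected count = 3/16 × 656 = 123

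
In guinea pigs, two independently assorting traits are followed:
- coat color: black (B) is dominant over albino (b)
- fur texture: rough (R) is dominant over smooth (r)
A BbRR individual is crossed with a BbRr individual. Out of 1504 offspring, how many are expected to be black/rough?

Dihybrid cross BbRR × BbRr — consider each gene separately:
coat color: Bb × Bb → 1 BB, 2 Bb, 1 bb → 3 B_ : 1 bb (out of 4)
fur texture: RR × Rr → 2 RR, 2 Rr → 4 R_ (out of 4)
Combine (counts out of 4 × 4 = 16): black/rough (B_R_) = 3×4 = 12; albino/rough (bbR_) = 1×4 = 4
Phenotype counts (out of 16): 12 black/rough, 4 albino/rough
black/rough: 12 out of 16 → fraction 3/4
Expected count = 3/4 × 1504 = 1128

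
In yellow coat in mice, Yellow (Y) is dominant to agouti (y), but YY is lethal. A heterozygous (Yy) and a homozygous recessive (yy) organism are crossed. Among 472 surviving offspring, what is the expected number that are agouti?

Cross: Yy × yy
Punnett square offspring (before lethality): 2 Yy, 2 yy
No YY offspring are produced in this cross.
agouti: 2 out of 4 → fraction 1/2
Expected count = 1/2 × 472 = 236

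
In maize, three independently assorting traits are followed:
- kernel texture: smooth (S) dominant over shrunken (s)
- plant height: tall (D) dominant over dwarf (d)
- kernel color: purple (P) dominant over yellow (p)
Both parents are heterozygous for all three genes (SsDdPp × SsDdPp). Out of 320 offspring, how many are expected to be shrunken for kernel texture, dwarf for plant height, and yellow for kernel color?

Trihybrid cross: SsDdPp × SsDdPp
Each trait segregates independently with a 3:1 phenotypic ratio, so each gene contributes 3/4 (dominant) or 1/4 (recessive).
Target: shrunken (kernel texture), dwarf (plant height), yellow (kernel color)
Probability = product of independent per-trait probabilities
= 1/4 × 1/4 × 1/4 = 1/64
Expected count = 1/64 × 320 = 5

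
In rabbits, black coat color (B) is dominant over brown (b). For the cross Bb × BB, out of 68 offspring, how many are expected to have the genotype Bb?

Punnett square for Bb × BB:
Offspring genotypes: 2 BB, 2 Bb
Total offspring: 4
Count with target: 2
Probability: 2/4 = 1/2
Expected count = 1/2 × 68 = 34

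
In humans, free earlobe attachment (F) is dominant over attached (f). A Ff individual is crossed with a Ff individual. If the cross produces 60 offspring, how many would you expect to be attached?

Punnett square for Ff × Ff:
Offspring genotypes: 1 FF, 2 Ff, 1 ff
free: 3, attached: 1
attached: 1 out of 4 → fraction 1/4
Expected count = 1/4 × 60 = 15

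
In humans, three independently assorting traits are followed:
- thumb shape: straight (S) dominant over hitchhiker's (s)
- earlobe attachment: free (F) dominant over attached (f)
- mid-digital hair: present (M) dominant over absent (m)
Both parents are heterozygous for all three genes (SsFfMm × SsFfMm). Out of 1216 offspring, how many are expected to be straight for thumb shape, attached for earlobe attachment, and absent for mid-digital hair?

Trihybrid cross: SsFfMm × SsFfMm
Each trait segregates independently with a 3:1 phenotypic ratio, so each gene contributes 3/4 (dominant) or 1/4 (recessive).
Target: straight (thumb shape), attached (earlobe attachment), absent (mid-digital hair)
Probability = product of independent per-trait probabilities
= 3/4 × 1/4 × 1/4 = 3/64
Expected count = 3/64 × 1216 = 57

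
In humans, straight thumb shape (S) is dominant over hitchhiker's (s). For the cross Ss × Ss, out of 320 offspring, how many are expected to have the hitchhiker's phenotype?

Punnett square for Ss × Ss:
Offspring genotypes: 1 SS, 2 Ss, 1 ss
Total offspring: 4
Count with target: 1
Probability: 1/4
Expected count = 1/4 × 320 = 80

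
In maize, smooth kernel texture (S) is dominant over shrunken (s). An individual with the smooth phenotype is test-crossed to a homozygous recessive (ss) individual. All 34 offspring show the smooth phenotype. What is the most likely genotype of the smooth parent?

Test cross: ? × ss
All offspring are smooth.
If the unknown parent were heterozygous (Ss), about half of 34 offspring would be shrunken; none are. The unknown parent is most likely homozygous dominant (SS).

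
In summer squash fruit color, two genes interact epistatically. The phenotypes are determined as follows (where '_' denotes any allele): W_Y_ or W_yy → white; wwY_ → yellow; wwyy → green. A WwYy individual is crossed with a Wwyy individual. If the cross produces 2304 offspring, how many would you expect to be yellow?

Cross: WwYy × Wwyy — consider each gene separately:
W gene: Ww × Ww → 1 WW, 2 Ww, 1 ww → 3 W_ : 1 ww (out of 4)
Y gene: Yy × yy → 2 Yy, 2 yy → 2 Y_ : 2 yy (out of 4)
Genotype classes (out of 4 × 4 = 16): W_Y_ = 3×2 = 6; W_yy = 3×2 = 6; wwY_ = 1×2 = 2; wwyy = 1×2 = 2
Apply the phenotype rules: W_Y_ (6) + W_yy (6) → white; wwY_ (2) → yellow; wwyy (2) → green
Phenotype counts (out of 16): 12 white, 2 yellow, 2 green
yellow: 2 out of 16 → fraction 1/8
Expected count = 1/8 × 2304 = 288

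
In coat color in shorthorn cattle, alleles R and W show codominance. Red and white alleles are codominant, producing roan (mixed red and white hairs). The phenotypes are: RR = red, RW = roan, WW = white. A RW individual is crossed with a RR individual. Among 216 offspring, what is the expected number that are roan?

Punnett square for RW × RR:
Offspring genotypes: 2 RR, 2 RW
Phenotype counts: 2 red, 2 roan
roan: 2 out of 4 → fraction 1/2
Expected count = 1/2 × 216 = 108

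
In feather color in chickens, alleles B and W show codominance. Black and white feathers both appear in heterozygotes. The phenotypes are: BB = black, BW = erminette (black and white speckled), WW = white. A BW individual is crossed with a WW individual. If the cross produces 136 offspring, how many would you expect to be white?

Punnett square for BW × WW:
Offspring genotypes: 2 BW, 2 WW
Phenotype counts: 2 erminette (black and white speckled), 2 white
white: 2 out of 4 → fraction 1/2
Expected count = 1/2 × 136 = 68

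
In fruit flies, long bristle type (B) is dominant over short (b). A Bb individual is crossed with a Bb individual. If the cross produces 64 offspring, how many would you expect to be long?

Punnett square for Bb × Bb:
Offspring genotypes: 1 BB, 2 Bb, 1 bb
long: 3, short: 1
long: 3 out of 4 → fraction 3/4
Expected count = 3/4 × 64 = 48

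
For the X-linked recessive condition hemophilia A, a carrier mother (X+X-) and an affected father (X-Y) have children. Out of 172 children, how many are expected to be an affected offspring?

Cross: X+X- × X-Y
Offspring: 1 X+X-, 1 X+Y, 1 X-X-, 1 X-Y
Probability of an affected offspring: 2/4 = 1/2
Expected count = 1/2 × 172 = 86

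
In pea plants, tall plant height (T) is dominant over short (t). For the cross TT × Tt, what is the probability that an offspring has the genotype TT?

Punnett square for TT × Tt:
Offspring genotypes: 2 TT, 2 Tt
Total offspring: 4
Count with target: 2
Probability: 2/4 = 1/2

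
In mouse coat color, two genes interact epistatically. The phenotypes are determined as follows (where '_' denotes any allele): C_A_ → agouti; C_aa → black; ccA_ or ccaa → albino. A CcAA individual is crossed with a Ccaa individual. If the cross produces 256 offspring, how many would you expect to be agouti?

Cross: CcAA × Ccaa — consider each gene separately:
C gene: Cc × Cc → 1 CC, 2 Cc, 1 cc → 3 C_ : 1 cc (out of 4)
A gene: AA × aa → 4 Aa → 4 A_ (out of 4)
Genotype classes (out of 4 × 4 = 16): C_A_ = 3×4 = 12; ccA_ = 1×4 = 4
Apply the phenotype rules: C_A_ (12) → agouti; ccA_ (4) → albino
Phenotype counts (out of 16): 12 agouti, 4 albino
agouti: 12 out of 16 → fraction 3/4
Expected count = 3/4 × 256 = 192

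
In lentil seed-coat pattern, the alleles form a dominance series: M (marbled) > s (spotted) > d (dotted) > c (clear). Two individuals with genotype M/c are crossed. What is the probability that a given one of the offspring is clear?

Cross: M/c × M/c
Allele dominance: M > s > d > c
Offspring genotypes: 1 M/M, 2 M/c, 1 c/c
Phenotype counts: 3 marbled, 1 clear
clear: 1 out of 4
Probability: 1/4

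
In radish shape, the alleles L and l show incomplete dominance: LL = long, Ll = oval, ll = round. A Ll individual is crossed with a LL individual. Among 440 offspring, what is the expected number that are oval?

Punnett square for Ll × LL:
Offspring genotypes: 2 LL, 2 Ll
Phenotype counts: 2 long, 2 oval
oval: 2 out of 4 → fraction 1/2
Expected count = 1/2 × 440 = 220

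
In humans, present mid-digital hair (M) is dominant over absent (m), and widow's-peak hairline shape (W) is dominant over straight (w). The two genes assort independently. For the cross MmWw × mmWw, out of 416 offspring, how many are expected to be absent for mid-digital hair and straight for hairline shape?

Dihybrid cross MmWw × mmWw — consider each gene separately:
mid-digital hair: Mm × mm → 2 Mm, 2 mm → 2 M_ : 2 mm (out of 4)
hairline shape: Ww × Ww → 1 WW, 2 Ww, 1 ww → 3 W_ : 1 ww (out of 4)
Looking for: absent (mm) and straight (ww)
P(absent) = 2/4, P(straight) = 1/4
P(both) = 2/4 × 1/4 = 2/16 = 1/8
Expected count = 1/8 × 416 = 52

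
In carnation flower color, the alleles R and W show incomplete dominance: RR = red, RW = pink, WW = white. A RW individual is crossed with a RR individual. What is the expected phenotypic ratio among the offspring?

Punnett square for RW × RR:
Offspring genotypes: 2 RR, 2 RW
Phenotype counts: 2 red, 2 pink
Ratio: 1 red : 1 pink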